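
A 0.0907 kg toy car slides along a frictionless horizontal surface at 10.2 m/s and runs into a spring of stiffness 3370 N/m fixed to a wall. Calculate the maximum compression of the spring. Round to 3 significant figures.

Conservation of energy between contact and max compression: ½mv² = ½kx²
x = v√(m/k) = 10.2 × √(0.0907/3370) = 0.05292 m

x = 0.0529 m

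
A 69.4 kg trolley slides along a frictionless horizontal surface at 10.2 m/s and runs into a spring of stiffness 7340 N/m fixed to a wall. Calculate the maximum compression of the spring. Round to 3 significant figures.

x = 0.992 m

All KE is stored as spring PE at maximum compression: ½mv² = ½kx²
x = v√(m/k) = 10.2 × √(69.4/7340) = 0.9918 m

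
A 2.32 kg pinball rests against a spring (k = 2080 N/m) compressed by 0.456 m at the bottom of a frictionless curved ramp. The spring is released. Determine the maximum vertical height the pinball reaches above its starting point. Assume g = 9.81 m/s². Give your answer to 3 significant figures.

Energy conservation from release to the highest point: ½kx² = mgh
h = kx²/(2mg) = (2080)(0.456)²/(2 × 2.32 × 9.81) = 9.502 m

h = 9.50 m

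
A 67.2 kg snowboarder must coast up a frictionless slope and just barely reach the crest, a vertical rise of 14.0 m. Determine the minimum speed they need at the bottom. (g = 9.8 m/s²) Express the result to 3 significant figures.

At the top they are momentarily at rest, so all KE converts to PE: ½mv² = mgh
v = √(2gh) = √(2 × 9.8 × 14.0) = 16.57 m/s

v = 16.6 m/s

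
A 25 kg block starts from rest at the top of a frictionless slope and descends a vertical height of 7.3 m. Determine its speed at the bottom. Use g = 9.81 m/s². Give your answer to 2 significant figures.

v = 12 m/s

Equating total energy at the two states: mgh = ½mv²
v = √(2gh) = √(2 × 9.81 × 7.3) = √143.23 = 11.97 m/s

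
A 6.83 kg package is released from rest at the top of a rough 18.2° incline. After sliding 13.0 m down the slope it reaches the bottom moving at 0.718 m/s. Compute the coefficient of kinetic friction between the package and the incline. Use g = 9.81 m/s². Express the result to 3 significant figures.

mgh = ½mv² + μ_k (mg cosθ) L, with h = L sinθ
mgL sinθ = 272.05 J; ½mv² = 1.7605 J
W_f = 272.05 − 1.7605 = 270.3 J
μ_k = W_f/(mg cosθ · L) = 270.3/(63.65 × 13.0) = 0.3267

μ_k = 0.327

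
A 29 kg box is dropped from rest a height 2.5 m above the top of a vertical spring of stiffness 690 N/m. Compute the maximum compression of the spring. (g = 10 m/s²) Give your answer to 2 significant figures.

Measuring PE from the top of the relaxed spring, at max compression the box has dropped H + x with zero KE, so:
mg(H + x) = ½kx²
½(690)x² − (29)(10)x − (29)(10)(2.5) = 0
345.0x² − 290.0x − 725.0 = 0
x = [290.0 + √(84100 + 1.0005e+06)]/(2 × 345.0) = 1.930 m

x = 1.9 m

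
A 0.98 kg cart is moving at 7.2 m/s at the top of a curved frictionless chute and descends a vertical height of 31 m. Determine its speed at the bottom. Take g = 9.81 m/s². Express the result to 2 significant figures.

Energy conservation between the two points: ½mv₀² + mgh = ½mv²
v² = v₀² + 2gh = (7.2)² + 2(9.81)(31) = 660.06
v = √660.06 = 25.69 m/s

v = 26 m/s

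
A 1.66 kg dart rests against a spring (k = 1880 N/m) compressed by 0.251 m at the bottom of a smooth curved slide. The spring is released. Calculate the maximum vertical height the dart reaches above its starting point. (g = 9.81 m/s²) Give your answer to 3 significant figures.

Energy conservation from release to the highest point: ½kx² = mgh
h = kx²/(2mg) = (1880)(0.251)²/(2 × 1.66 × 9.81) = 3.637 m

h = 3.64 m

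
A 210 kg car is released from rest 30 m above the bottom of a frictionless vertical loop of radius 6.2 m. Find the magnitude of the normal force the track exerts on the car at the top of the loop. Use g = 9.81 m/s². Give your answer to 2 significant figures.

Energy from release to top (height 2r): mgh = ½mv_top² + mg(2r)
v_top² = 2g(h − 2r) = 2(9.81)(30 − 12.40) = 345.31 m²/s²
At the top, both N and weight point toward the centre: N + mg = mv_top²/r
N = m(v_top²/r − g) = 210(345.31/6.2 − 9.81) = 9636 N

N = 9600 N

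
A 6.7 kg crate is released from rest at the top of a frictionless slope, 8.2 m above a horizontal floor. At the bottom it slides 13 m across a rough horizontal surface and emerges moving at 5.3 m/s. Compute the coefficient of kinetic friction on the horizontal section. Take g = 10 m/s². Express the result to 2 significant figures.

μ_k = 0.52

Applying the work–energy principle:
mgh = ½mv² + μ_k m g d
mgh = 549.40 J; ½mv² = 94.101 J
W_f = 549.40 − 94.101 = 455.3 J
μ_k = W_f/(mg·d) = 455.3/(67.00 × 13) = 0.5227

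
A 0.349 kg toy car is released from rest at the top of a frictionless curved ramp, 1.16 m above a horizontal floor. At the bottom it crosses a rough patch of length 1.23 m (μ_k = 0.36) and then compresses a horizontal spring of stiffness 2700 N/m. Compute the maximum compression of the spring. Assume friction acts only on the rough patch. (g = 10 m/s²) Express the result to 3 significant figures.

x = 0.0431 m

Initial energy: E₁ = mgh = (0.349)(10)(1.16) = 4.0484 J
Friction removes W_f = μ_k mg d = (0.36)(0.349)(10)(1.23) = 1.545 J
Energy reaching the spring: E = 4.0484 − 1.545 = 2.5030 J
At max compression ½kx² = E ⇒ x = √(2E/k) = √(2 × 2.5030/2700) = 0.04306 m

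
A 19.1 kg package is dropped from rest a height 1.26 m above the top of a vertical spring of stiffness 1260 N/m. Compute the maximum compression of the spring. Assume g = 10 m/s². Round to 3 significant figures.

Measuring PE from the top of the relaxed spring, at max compression the package has dropped H + x with zero KE, so:
mg(H + x) = ½kx²
½(1260)x² − (19.1)(10)x − (19.1)(10)(1.26) = 0
630.0x² − 191.0x − 240.7 = 0
x = [191.0 + √(36481 + 606463)]/(2 × 630.0) = 0.7880 m

x = 0.788 m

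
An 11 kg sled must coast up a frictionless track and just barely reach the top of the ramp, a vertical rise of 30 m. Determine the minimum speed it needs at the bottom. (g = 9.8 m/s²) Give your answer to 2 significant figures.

v = 24 m/s

At the top it is momentarily at rest, so all KE converts to PE: ½mv² = mgh
v = √(2gh) = √(2 × 9.8 × 30) = 24.25 m/s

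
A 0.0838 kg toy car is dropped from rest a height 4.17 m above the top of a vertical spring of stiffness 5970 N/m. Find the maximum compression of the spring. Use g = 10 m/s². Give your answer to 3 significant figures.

Take the reference level at the top of the uncompressed spring. At max compression the car has fallen H + x and is momentarily at rest:
mg(H + x) = ½kx²
½(5970)x² − (0.0838)(10)x − (0.0838)(10)(4.17) = 0
2985x² − 0.8380x − 3.494 = 0
x = [0.8380 + √(0.7022 + 41724)]/(2 × 2985) = 0.03436 m

x = 0.0344 m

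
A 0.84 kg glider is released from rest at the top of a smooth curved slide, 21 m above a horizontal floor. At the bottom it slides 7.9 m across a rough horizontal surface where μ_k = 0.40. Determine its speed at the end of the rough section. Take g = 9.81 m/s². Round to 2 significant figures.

v = 19 m/s

Energy bookkeeping (friction removes W_f = μ_k N d):
mgh = ½mv² + μ_k m g d
W_f = μ_k mg d = (0.40)(0.84)(9.81)(7.9) = 26.04 J
½mv² = mgh − W_f = 173.05 − 26.04 = 147.01 J
v = √(2 × 147.01/0.84) = 18.71 m/s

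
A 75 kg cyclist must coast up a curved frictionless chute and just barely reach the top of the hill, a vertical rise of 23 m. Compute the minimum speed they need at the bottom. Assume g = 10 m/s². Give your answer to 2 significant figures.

v = 21 m/s

At the top they are momentarily at rest, so all KE converts to PE: ½mv² = mgh
v = √(2gh) = √(2 × 10 × 23) = 21.45 m/s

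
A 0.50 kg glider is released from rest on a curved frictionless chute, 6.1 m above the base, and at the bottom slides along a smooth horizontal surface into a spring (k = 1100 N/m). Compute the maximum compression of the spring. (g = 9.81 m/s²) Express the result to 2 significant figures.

x = 0.23 m

Energy conservation (no friction) from release to max compression: mgh = ½kx²
x = √(2mgh/k) = √(2 × 0.50 × 9.81 × 6.1 / 1100) = 0.2332 m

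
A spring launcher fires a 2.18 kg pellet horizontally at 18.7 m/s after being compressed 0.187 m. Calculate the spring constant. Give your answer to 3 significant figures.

Energy stored in the spring equals the launch KE: ½kx² = ½mv²
k = mv²/x² = (2.18)(18.7)²/(0.187)² = 21800 N/m

k = 21800 N/m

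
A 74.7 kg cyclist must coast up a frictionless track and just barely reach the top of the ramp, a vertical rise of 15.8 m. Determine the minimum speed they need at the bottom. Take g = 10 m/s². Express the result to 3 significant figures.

v = 17.8 m/s

At the top they are momentarily at rest, so all KE converts to PE: ½mv² = mgh
v = √(2gh) = √(2 × 10 × 15.8) = 17.78 m/s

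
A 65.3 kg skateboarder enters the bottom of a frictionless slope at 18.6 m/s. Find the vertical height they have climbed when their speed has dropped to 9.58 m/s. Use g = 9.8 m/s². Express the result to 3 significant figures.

Conservation of energy: ½mv₁² = ½mv₂² + mgh
h = (v₁² − v₂²)/(2g) = (18.6² − 9.58²)/(2 × 9.8) = 12.97 m

h = 13.0 m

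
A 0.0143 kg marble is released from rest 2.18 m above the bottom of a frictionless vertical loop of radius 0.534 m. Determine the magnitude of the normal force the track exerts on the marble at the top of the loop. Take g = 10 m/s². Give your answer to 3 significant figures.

Energy from release to top (height 2r): mgh = ½mv_top² + mg(2r)
v_top² = 2g(h − 2r) = 2(10)(2.18 − 1.068) = 22.240 m²/s²
At the top, both N and weight point toward the centre: N + mg = mv_top²/r
N = m(v_top²/r − g) = 0.0143(22.240/0.534 − 10) = 0.4526 N

N = 0.453 N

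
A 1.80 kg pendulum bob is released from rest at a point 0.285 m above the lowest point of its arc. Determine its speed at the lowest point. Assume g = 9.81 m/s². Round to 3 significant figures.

v = 2.36 m/s

Energy conservation between the two points: mgh = ½mv²
v = √(2gh) = √(2 × 9.81 × 0.285) = √5.5917 = 2.365 m/s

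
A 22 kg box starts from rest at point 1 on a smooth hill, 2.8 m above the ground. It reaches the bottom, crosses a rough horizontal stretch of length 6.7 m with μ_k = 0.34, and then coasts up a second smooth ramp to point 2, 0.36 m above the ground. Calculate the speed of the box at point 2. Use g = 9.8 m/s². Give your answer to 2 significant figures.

Energy at 1: mgh₁ = (22)(9.8)(2.8) = 603.68 J
Friction loss: W_f = μ_k mg d = 491.1 J
At 2: ½mv² + mgh₂ = mgh₁ − W_f
½mv² = 603.68 − 491.1 − 77.616 = 34.927 J
v = √(2 × 34.927/22) = 1.782 m/s

v = 1.8 m/s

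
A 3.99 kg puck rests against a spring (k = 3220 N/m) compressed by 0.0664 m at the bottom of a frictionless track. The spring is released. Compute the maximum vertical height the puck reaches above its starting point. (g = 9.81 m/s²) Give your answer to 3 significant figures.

Energy conservation from release to the highest point: ½kx² = mgh
h = kx²/(2mg) = (3220)(0.0664)²/(2 × 3.99 × 9.81) = 0.1814 m

h = 0.181 m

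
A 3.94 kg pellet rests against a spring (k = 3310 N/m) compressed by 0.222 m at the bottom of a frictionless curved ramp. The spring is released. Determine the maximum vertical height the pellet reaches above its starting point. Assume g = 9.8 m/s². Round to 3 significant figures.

h = 2.11 m

Energy conservation from release to the highest point: ½kx² = mgh
h = kx²/(2mg) = (3310)(0.222)²/(2 × 3.94 × 9.8) = 2.112 m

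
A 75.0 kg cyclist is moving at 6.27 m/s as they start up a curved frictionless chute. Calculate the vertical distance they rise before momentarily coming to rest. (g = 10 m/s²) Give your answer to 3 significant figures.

Setting KE at the bottom equal to PE gained: ½mv² = mgh
h = v²/(2g) = 6.27²/(2 × 10) = 1.966 m

h = 1.97 m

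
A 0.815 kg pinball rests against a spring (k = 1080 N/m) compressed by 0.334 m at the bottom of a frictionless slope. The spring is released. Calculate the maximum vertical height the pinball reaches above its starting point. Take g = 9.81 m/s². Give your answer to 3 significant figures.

At maximum height the pinball is at rest, so ½kx² = mgh
h = kx²/(2mg) = (1080)(0.334)²/(2 × 0.815 × 9.81) = 7.535 m

h = 7.53 m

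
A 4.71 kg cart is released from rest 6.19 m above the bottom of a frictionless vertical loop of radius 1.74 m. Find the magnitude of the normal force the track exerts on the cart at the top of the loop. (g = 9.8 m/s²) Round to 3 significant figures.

Energy from release to top (height 2r): mgh = ½mv_top² + mg(2r)
v_top² = 2g(h − 2r) = 2(9.8)(6.19 − 3.480) = 53.116 m²/s²
At the top, both N and weight point toward the centre: N + mg = mv_top²/r
N = m(v_top²/r − g) = 4.71(53.116/1.74 − 9.8) = 97.62 N

N = 97.6 N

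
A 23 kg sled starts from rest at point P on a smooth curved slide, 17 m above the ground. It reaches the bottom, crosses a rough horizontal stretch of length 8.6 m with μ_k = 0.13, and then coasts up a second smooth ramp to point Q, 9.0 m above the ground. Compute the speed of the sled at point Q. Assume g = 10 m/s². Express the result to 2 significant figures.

Energy at P: mgh₁ = (23)(10)(17) = 3910.0 J
Friction loss: W_f = μ_k mg d = 257.1 J
At Q: ½mv² + mgh₂ = mgh₁ − W_f
½mv² = 3910.0 − 257.1 − 2070.0 = 1582.9 J
v = √(2 × 1582.9/23) = 11.73 m/s

v = 12 m/s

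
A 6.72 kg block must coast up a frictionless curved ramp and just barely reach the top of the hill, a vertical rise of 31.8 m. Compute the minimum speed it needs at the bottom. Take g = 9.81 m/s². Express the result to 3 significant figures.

At the top it is momentarily at rest, so all KE converts to PE: ½mv² = mgh
v = √(2gh) = √(2 × 9.81 × 31.8) = 24.98 m/s

v = 25.0 m/s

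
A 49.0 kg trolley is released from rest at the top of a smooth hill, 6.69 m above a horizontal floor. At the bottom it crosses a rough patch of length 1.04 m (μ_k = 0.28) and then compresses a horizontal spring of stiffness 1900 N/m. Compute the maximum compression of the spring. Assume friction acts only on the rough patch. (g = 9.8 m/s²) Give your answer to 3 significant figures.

Initial energy: E₁ = mgh = (49.0)(9.8)(6.69) = 3212.5 J
Friction removes W_f = μ_k mg d = (0.28)(49.0)(9.8)(1.04) = 139.8 J
Energy reaching the spring: E = 3212.5 − 139.8 = 3072.7 J
At max compression ½kx² = E ⇒ x = √(2E/k) = √(2 × 3072.7/1900) = 1.798 m

x = 1.80 m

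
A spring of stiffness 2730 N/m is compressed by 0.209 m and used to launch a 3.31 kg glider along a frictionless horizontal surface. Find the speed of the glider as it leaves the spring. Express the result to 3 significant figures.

Conservation of energy: ½kx² = ½mv²
v = x√(k/m) = 0.209 × √(2730/3.31) = 6.002 m/s

v = 6.00 m/s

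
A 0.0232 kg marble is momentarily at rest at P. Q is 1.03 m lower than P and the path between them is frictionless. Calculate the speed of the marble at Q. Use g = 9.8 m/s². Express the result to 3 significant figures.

v = 4.49 m/s

By conservation of mechanical energy, mgh = ½mv²
v = √(2gh) = √(2 × 9.8 × 1.03) = √20.188 = 4.493 m/s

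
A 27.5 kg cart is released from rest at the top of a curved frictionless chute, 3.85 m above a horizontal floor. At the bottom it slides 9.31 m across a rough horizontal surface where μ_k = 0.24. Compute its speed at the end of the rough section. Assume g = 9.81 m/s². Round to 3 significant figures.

v = 5.63 m/s

Energy at the top = energy at the end + work done against friction:
mgh = ½mv² + μ_k m g d
W_f = μ_k mg d = (0.24)(27.5)(9.81)(9.31) = 602.8 J
½mv² = mgh − W_f = 1038.6 − 602.8 = 435.85 J
v = √(2 × 435.85/27.5) = 5.630 m/s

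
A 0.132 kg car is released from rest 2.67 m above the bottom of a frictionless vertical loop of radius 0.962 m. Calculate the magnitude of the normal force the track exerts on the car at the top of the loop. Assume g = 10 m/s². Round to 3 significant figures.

N = 0.727 N

Energy from release to top (height 2r): mgh = ½mv_top² + mg(2r)
v_top² = 2g(h − 2r) = 2(10)(2.67 − 1.924) = 14.920 m²/s²
At the top, both N and weight point toward the centre: N + mg = mv_top²/r
N = m(v_top²/r − g) = 0.132(14.920/0.962 − 10) = 0.7272 N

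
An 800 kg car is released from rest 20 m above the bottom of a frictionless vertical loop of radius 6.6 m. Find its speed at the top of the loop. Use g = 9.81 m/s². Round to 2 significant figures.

Energy conservation: mgh = ½mv_top² + mg(2r)
v_top² = 2g(h − 2r) = 2(9.81)(20 − 13.20) = 133.4
v_top = 11.55 m/s

v = 12 m/s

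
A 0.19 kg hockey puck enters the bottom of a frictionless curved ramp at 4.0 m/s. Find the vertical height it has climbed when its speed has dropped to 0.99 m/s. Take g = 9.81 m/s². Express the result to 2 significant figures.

Conservation of energy: ½mv₁² = ½mv₂² + mgh
h = (v₁² − v₂²)/(2g) = (4.0² − 0.99²)/(2 × 9.81) = 0.7655 m

h = 0.77 m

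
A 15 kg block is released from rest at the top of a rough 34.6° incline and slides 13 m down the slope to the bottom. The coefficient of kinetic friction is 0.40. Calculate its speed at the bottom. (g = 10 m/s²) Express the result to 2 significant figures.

v = 7.9 m/s

Taking the bottom as reference, mgh = ½mv² + μ_k N L with h = L sinθ, N = mg cosθ:
mgh = mgL sinθ = (15)(10)(13)sin34.6° = 1107.3 J
W_f = μ_k mg cosθ · L = (0.40)(15)(10)cos34.6°·13 = 642.0 J
½mv² = 1107.3 − 642.0 = 465.25 J
v = √(2 × 465.25/15) = 7.876 m/s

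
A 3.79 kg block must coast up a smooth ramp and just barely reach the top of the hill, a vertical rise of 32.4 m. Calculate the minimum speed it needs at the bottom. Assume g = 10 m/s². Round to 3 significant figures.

v = 25.5 m/s

At the top it is momentarily at rest, so all KE converts to PE: ½mv² = mgh
v = √(2gh) = √(2 × 10 × 32.4) = 25.46 m/s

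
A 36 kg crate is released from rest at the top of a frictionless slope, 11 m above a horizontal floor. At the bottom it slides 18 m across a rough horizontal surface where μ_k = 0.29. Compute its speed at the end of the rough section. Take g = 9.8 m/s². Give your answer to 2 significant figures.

Applying the work–energy principle:
mgh = ½mv² + μ_k m g d
W_f = μ_k mg d = (0.29)(36)(9.8)(18) = 1842 J
½mv² = mgh − W_f = 3880.8 − 1842 = 2039.2 J
v = √(2 × 2039.2/36) = 10.64 m/s

v = 11 m/s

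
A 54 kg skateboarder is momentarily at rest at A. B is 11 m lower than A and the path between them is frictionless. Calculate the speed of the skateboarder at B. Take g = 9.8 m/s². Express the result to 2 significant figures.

v = 15 m/s

Energy conservation between the two points: mgh = ½mv²
v = √(2gh) = √(2 × 9.8 × 11) = √215.60 = 14.68 m/s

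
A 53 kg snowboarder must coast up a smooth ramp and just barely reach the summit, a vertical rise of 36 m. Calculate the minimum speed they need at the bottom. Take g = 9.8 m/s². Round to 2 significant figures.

v = 27 m/s

At the top they are momentarily at rest, so all KE converts to PE: ½mv² = mgh
v = √(2gh) = √(2 × 9.8 × 36) = 26.56 m/s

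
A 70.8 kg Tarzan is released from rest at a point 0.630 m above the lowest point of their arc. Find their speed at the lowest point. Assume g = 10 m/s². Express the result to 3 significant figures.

Equating total energy at the two states: mgh = ½mv²
v = √(2gh) = √(2 × 10 × 0.630) = √12.600 = 3.550 m/s

v = 3.55 m/s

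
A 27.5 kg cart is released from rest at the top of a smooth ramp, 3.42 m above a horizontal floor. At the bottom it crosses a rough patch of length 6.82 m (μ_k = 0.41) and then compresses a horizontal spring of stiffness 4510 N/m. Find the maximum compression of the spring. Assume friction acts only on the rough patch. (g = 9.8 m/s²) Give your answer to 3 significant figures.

x = 0.273 m

Initial energy: E₁ = mgh = (27.5)(9.8)(3.42) = 921.69 J
Friction removes W_f = μ_k mg d = (0.41)(27.5)(9.8)(6.82) = 753.6 J
Energy reaching the spring: E = 921.69 − 753.6 = 168.11 J
At max compression ½kx² = E ⇒ x = √(2E/k) = √(2 × 168.11/4510) = 0.2730 m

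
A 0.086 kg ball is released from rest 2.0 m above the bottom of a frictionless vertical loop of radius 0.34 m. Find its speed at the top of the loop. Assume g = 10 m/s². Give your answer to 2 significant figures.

v = 5.1 m/s

Energy conservation: mgh = ½mv_top² + mg(2r)
v_top² = 2g(h − 2r) = 2(10)(2.0 − 0.6800) = 26.40
v_top = 5.138 m/s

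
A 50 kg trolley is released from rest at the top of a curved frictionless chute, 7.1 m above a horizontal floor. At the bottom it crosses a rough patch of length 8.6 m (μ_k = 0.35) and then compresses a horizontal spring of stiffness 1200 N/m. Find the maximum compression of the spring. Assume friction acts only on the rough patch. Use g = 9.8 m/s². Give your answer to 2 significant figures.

Initial energy: E₁ = mgh = (50)(9.8)(7.1) = 3479.0 J
Friction removes W_f = μ_k mg d = (0.35)(50)(9.8)(8.6) = 1475 J
Energy reaching the spring: E = 3479.0 − 1475 = 2004.1 J
At max compression ½kx² = E ⇒ x = √(2E/k) = √(2 × 2004.1/1200) = 1.828 m

x = 1.8 m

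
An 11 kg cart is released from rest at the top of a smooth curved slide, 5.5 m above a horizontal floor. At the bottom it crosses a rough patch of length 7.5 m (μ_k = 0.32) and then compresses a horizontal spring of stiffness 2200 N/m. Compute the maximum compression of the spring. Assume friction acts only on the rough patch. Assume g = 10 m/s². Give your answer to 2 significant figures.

x = 0.56 m

Initial energy: E₁ = mgh = (11)(10)(5.5) = 605.00 J
Friction removes W_f = μ_k mg d = (0.32)(11)(10)(7.5) = 264.0 J
Energy reaching the spring: E = 605.00 − 264.0 = 341.00 J
At max compression ½kx² = E ⇒ x = √(2E/k) = √(2 × 341.00/2200) = 0.5568 m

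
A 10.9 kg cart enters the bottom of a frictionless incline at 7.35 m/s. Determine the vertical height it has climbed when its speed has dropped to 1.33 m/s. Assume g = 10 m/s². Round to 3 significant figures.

Energy balance between the two points: ½mv₁² = ½mv₂² + mgh
h = (v₁² − v₂²)/(2g) = (7.35² − 1.33²)/(2 × 10) = 2.613 m

h = 2.61 m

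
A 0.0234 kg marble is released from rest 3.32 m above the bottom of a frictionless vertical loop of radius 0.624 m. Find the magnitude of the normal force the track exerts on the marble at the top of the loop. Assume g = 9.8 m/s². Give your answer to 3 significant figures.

Energy from release to top (height 2r): mgh = ½mv_top² + mg(2r)
v_top² = 2g(h − 2r) = 2(9.8)(3.32 − 1.248) = 40.611 m²/s²
At the top, both N and weight point toward the centre: N + mg = mv_top²/r
N = m(v_top²/r − g) = 0.0234(40.611/0.624 − 9.8) = 1.294 N

N = 1.29 N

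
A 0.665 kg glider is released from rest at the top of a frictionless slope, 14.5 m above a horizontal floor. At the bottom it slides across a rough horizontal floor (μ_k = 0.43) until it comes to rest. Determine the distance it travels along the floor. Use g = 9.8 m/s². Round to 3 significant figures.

Applying the work–energy principle:
At rest all PE has been dissipated by friction: mgh = μ_k m g d
d = h/μ_k = 14.5/0.43 = 33.72 m

d = 33.7 m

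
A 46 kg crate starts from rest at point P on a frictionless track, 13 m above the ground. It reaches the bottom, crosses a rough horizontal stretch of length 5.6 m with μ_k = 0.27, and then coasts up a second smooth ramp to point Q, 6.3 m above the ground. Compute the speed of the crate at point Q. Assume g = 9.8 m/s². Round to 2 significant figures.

Energy at P: mgh₁ = (46)(9.8)(13) = 5860.4 J
Friction loss: W_f = μ_k mg d = 681.6 J
At Q: ½mv² + mgh₂ = mgh₁ − W_f
½mv² = 5860.4 − 681.6 − 2840.0 = 2338.8 J
v = √(2 × 2338.8/46) = 10.08 m/s

v = 10 m/s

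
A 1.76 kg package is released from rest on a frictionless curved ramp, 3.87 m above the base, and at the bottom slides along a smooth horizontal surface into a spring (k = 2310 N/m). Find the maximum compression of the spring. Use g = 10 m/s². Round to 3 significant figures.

x = 0.243 m

At max compression the package is momentarily at rest: mgh = ½kx²
x = √(2mgh/k) = √(2 × 1.76 × 10 × 3.87 / 2310) = 0.2428 m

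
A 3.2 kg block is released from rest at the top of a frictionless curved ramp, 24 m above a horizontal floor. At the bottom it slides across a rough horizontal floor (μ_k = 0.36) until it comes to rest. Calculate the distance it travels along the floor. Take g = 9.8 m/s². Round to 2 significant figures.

d = 67 m

Energy at the top = energy at the end + work done against friction:
At rest all PE has been dissipated by friction: mgh = μ_k m g d
d = h/μ_k = 24/0.36 = 66.67 m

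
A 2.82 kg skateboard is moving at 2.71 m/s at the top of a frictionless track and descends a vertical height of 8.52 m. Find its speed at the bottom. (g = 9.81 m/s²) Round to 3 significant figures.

Energy conservation between the two points: ½mv₀² + mgh = ½mv²
v² = v₀² + 2gh = (2.71)² + 2(9.81)(8.52) = 174.51
v = √174.51 = 13.21 m/s

v = 13.2 m/s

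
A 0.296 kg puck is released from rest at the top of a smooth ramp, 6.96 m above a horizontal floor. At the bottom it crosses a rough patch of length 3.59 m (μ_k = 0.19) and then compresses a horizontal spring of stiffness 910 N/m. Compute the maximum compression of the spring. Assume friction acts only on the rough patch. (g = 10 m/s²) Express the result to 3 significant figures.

Initial energy: E₁ = mgh = (0.296)(10)(6.96) = 20.602 J
Friction removes W_f = μ_k mg d = (0.19)(0.296)(10)(3.59) = 2.019 J
Energy reaching the spring: E = 20.602 − 2.019 = 18.583 J
At max compression ½kx² = E ⇒ x = √(2E/k) = √(2 × 18.583/910) = 0.2021 m

x = 0.202 m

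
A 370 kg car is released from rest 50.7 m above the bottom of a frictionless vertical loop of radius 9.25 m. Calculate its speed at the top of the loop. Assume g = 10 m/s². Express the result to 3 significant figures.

v = 25.4 m/s

Energy conservation: mgh = ½mv_top² + mg(2r)
v_top² = 2g(h − 2r) = 2(10)(50.7 − 18.50) = 644.0
v_top = 25.38 m/s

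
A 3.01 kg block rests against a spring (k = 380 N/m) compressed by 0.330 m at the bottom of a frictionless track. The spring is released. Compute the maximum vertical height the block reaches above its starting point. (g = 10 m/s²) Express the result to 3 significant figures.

h = 0.687 m

At maximum height the block is at rest, so ½kx² = mgh
h = kx²/(2mg) = (380)(0.330)²/(2 × 3.01 × 10) = 0.6874 m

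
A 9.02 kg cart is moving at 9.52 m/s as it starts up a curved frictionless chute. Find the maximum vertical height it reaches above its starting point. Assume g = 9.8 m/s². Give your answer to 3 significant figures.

By energy conservation, ½mv² = mgh
h = v²/(2g) = 9.52²/(2 × 9.8) = 4.624 m

h = 4.62 m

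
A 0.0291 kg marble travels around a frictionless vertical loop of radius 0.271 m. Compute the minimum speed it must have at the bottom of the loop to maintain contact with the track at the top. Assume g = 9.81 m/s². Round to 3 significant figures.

v = 3.65 m/s

At the top: mg = mv_top²/r ⇒ v_top² = gr = 2.659 m²/s²
Energy from bottom to top (height 2r): ½mv_bot² = ½mv_top² + mg(2r)
v_bot² = gr + 4gr = 5gr = 13.29
v_bot = √(5gr) = 3.646 m/s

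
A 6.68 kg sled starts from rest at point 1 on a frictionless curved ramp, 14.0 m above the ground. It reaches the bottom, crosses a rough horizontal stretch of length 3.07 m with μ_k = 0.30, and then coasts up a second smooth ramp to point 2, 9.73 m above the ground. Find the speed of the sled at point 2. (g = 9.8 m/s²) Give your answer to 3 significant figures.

v = 8.10 m/s

Energy at 1: mgh₁ = (6.68)(9.8)(14.0) = 916.50 J
Friction loss: W_f = μ_k mg d = 60.29 J
At 2: ½mv² + mgh₂ = mgh₁ − W_f
½mv² = 916.50 − 60.29 − 636.96 = 219.24 J
v = √(2 × 219.24/6.68) = 8.102 m/s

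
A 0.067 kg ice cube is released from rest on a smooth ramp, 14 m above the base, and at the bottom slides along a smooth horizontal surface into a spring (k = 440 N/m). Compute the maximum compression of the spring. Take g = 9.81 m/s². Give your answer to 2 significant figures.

Gravitational PE at the top equals spring PE at max compression: mgh = ½kx²
x = √(2mgh/k) = √(2 × 0.067 × 9.81 × 14 / 440) = 0.2045 m

x = 0.20 m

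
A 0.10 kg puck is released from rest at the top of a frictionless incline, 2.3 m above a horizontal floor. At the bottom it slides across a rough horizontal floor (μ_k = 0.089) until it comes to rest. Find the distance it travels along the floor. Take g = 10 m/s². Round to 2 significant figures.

Applying the work–energy principle:
At rest all PE has been dissipated by friction: mgh = μ_k m g d
d = h/μ_k = 2.3/0.089 = 25.84 m

d = 26 m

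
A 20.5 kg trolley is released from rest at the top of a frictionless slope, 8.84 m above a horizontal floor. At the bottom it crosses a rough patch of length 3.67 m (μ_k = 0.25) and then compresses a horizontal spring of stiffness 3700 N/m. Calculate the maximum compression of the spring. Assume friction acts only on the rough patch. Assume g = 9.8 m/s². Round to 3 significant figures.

Initial energy: E₁ = mgh = (20.5)(9.8)(8.84) = 1776.0 J
Friction removes W_f = μ_k mg d = (0.25)(20.5)(9.8)(3.67) = 184.3 J
Energy reaching the spring: E = 1776.0 − 184.3 = 1591.6 J
At max compression ½kx² = E ⇒ x = √(2E/k) = √(2 × 1591.6/3700) = 0.9275 m

x = 0.928 m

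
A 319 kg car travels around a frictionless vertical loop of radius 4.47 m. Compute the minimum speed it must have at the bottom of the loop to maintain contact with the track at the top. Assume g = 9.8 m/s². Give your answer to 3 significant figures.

At the top: mg = mv_top²/r ⇒ v_top² = gr = 43.81 m²/s²
Energy from bottom to top (height 2r): ½mv_bot² = ½mv_top² + mg(2r)
v_bot² = gr + 4gr = 5gr = 219.0
v_bot = √(5gr) = 14.80 m/s

v = 14.8 m/s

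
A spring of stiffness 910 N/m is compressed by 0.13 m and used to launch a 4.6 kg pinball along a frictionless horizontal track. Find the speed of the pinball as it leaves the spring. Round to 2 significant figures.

v = 1.8 m/s

Spring PE converts entirely to kinetic energy: ½kx² = ½mv²
v = x√(k/m) = 0.13 × √(910/4.6) = 1.828 m/s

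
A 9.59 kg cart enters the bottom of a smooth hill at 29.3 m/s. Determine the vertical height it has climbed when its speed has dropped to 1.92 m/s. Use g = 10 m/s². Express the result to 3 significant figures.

Conservation of energy: ½mv₁² = ½mv₂² + mgh
h = (v₁² − v₂²)/(2g) = (29.3² − 1.92²)/(2 × 10) = 42.74 m

h = 42.7 m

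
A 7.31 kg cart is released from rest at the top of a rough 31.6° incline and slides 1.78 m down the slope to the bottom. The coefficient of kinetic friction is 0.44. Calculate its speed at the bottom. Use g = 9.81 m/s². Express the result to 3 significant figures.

Work–energy: mg(L sinθ) − μ_k(mg cosθ)L = ½mv²
mgh = mgL sinθ = (7.31)(9.81)(1.78)sin31.6° = 66.885 J
W_f = μ_k mg cosθ · L = (0.44)(7.31)(9.81)cos31.6°·1.78 = 47.84 J
½mv² = 66.885 − 47.84 = 19.048 J
v = √(2 × 19.048/7.31) = 2.283 m/s

v = 2.28 m/s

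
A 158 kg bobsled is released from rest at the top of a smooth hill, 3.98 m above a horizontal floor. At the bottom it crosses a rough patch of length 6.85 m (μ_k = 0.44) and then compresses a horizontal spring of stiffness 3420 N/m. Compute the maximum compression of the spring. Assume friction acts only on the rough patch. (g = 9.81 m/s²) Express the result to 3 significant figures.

Initial energy: E₁ = mgh = (158)(9.81)(3.98) = 6168.9 J
Friction removes W_f = μ_k mg d = (0.44)(158)(9.81)(6.85) = 4672 J
Energy reaching the spring: E = 6168.9 − 4672 = 1497.3 J
At max compression ½kx² = E ⇒ x = √(2E/k) = √(2 × 1497.3/3420) = 0.9357 m

x = 0.936 m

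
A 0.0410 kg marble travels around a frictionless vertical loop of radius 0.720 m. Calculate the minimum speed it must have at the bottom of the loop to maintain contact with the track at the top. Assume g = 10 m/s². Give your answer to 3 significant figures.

At the top: mg = mv_top²/r ⇒ v_top² = gr = 7.200 m²/s²
Energy from bottom to top (height 2r): ½mv_bot² = ½mv_top² + mg(2r)
v_bot² = gr + 4gr = 5gr = 36.00
v_bot = √(5gr) = 6.000 m/s

v = 6.00 m/s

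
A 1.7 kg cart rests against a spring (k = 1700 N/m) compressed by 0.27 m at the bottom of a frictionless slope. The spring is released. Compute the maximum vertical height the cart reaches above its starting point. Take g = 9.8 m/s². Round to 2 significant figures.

h = 3.7 m

At maximum height the cart is at rest, so ½kx² = mgh
h = kx²/(2mg) = (1700)(0.27)²/(2 × 1.7 × 9.8) = 3.719 m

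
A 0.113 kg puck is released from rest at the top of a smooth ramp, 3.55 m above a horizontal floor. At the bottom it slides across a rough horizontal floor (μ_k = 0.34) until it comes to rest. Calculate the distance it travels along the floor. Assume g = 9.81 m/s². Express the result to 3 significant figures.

d = 10.4 m

Applying the work–energy principle:
At rest all PE has been dissipated by friction: mgh = μ_k m g d
d = h/μ_k = 3.55/0.34 = 10.44 m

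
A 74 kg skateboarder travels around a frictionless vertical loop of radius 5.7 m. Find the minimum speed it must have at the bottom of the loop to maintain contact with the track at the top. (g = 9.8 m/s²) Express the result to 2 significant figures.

v = 17 m/s

At the top: mg = mv_top²/r ⇒ v_top² = gr = 55.86 m²/s²
Energy from bottom to top (height 2r): ½mv_bot² = ½mv_top² + mg(2r)
v_bot² = gr + 4gr = 5gr = 279.3
v_bot = √(5gr) = 16.71 m/s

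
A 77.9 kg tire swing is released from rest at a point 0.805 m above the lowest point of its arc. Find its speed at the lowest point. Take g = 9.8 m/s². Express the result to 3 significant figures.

v = 3.97 m/s

Mechanical energy is conserved (no friction): mgh = ½mv²
The mass cancels from both sides.
v = √(2gh) = √(2 × 9.8 × 0.805) = √15.778 = 3.972 m/s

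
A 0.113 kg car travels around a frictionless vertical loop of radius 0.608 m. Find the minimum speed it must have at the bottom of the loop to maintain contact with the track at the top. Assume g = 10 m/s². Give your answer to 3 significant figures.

At the top: mg = mv_top²/r ⇒ v_top² = gr = 6.080 m²/s²
Energy from bottom to top (height 2r): ½mv_bot² = ½mv_top² + mg(2r)
v_bot² = gr + 4gr = 5gr = 30.40
v_bot = √(5gr) = 5.514 m/s

v = 5.51 m/s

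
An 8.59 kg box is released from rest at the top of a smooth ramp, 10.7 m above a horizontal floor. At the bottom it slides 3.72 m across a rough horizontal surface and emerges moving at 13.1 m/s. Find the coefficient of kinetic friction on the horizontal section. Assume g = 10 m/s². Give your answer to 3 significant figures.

Energy at the top = energy at the end + work done against friction:
mgh = ½mv² + μ_k m g d
mgh = 919.13 J; ½mv² = 737.06 J
W_f = 919.13 − 737.06 = 182.1 J
μ_k = W_f/(mg·d) = 182.1/(85.90 × 3.72) = 0.5698

μ_k = 0.570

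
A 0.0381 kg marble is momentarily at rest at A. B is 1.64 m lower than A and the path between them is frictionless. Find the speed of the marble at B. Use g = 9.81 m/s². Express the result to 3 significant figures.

v = 5.67 m/s

By conservation of mechanical energy, mgh = ½mv²
v = √(2gh) = √(2 × 9.81 × 1.64) = √32.177 = 5.672 m/s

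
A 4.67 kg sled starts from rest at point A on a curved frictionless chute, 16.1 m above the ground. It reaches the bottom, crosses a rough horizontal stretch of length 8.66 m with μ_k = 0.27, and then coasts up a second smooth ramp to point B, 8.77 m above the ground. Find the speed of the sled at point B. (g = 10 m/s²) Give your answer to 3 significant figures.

Energy at A: mgh₁ = (4.67)(10)(16.1) = 751.87 J
Friction loss: W_f = μ_k mg d = 109.2 J
At B: ½mv² + mgh₂ = mgh₁ − W_f
½mv² = 751.87 − 109.2 − 409.56 = 233.12 J
v = √(2 × 233.12/4.67) = 9.992 m/s

v = 9.99 m/s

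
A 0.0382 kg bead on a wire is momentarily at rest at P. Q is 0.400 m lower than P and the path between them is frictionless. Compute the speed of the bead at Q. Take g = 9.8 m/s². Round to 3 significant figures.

v = 2.80 m/s

Equating total energy at the two states: mgh = ½mv²
v = √(2gh) = √(2 × 9.8 × 0.400) = √7.8400 = 2.800 m/s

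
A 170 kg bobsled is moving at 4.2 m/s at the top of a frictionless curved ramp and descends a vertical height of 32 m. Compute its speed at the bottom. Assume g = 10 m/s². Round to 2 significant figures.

By conservation of mechanical energy, ½mv₀² + mgh = ½mv²
The mass cancels from both sides.
v² = v₀² + 2gh = (4.2)² + 2(10)(32) = 657.64
v = √657.64 = 25.64 m/s

v = 26 m/s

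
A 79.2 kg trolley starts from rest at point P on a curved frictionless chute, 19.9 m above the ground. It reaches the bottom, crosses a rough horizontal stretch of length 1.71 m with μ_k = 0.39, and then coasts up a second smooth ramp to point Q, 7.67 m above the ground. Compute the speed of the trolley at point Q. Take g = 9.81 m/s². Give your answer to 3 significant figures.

Energy at P: mgh₁ = (79.2)(9.81)(19.9) = 15461 J
Friction loss: W_f = μ_k mg d = 518.1 J
At Q: ½mv² + mgh₂ = mgh₁ − W_f
½mv² = 15461 − 518.1 − 5959.2 = 8984.0 J
v = √(2 × 8984.0/79.2) = 15.06 m/s

v = 15.1 m/s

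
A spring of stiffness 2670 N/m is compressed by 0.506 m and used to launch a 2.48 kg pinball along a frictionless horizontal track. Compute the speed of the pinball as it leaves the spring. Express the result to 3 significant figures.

v = 16.6 m/s

Spring PE converts entirely to kinetic energy: ½kx² = ½mv²
v = x√(k/m) = 0.506 × √(2670/2.48) = 16.60 m/s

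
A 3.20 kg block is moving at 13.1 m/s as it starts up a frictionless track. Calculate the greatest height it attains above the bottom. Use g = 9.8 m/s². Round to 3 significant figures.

By energy conservation, ½mv² = mgh
h = v²/(2g) = 13.1²/(2 × 9.8) = 8.756 m

h = 8.76 m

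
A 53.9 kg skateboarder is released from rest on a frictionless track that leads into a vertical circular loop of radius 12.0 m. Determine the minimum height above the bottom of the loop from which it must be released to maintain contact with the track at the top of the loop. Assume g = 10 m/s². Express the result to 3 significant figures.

At the top, for minimum speed gravity alone supplies the centripetal force: mg = mv_top²/r ⇒ v_top² = gr = 120.0 m²/s²
Energy conservation from release height h to the top (height 2r): mgh = ½mv_top² + mg(2r)
h = v_top²/(2g) + 2r = r/2 + 2r = 5r/2 = 30.00 m

h = 30.0 m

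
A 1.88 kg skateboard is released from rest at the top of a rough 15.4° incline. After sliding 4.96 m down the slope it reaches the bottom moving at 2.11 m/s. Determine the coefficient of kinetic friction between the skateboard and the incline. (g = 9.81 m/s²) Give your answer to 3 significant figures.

The energy dissipated by friction is the PE lost minus the KE gained:
mgL sinθ = 24.292 J; ½mv² = 4.1850 J
W_f = 24.292 − 4.1850 = 20.11 J
μ_k = W_f/(mg cosθ · L) = 20.11/(17.78 × 4.96) = 0.2280

μ_k = 0.228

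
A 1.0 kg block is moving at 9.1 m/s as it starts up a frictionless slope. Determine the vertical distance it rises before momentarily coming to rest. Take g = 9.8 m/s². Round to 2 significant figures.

Setting KE at the bottom equal to PE gained: ½mv² = mgh
h = v²/(2g) = 9.1²/(2 × 9.8) = 4.225 m

h = 4.2 m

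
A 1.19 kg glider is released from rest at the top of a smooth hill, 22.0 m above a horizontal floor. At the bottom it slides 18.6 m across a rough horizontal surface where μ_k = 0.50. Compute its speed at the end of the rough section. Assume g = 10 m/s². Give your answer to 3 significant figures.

Energy bookkeeping (friction removes W_f = μ_k N d):
mgh = ½mv² + μ_k m g d
W_f = μ_k mg d = (0.50)(1.19)(10)(18.6) = 110.7 J
½mv² = mgh − W_f = 261.80 − 110.7 = 151.13 J
v = √(2 × 151.13/1.19) = 15.94 m/s

v = 15.9 m/s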